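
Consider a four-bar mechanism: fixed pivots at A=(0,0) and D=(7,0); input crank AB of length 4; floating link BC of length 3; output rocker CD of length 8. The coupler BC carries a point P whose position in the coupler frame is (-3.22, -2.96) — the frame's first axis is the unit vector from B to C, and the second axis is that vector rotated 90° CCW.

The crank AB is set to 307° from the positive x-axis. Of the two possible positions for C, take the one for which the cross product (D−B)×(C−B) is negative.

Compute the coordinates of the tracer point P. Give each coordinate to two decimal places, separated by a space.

A=(0,0), D=(7.00,0)
B = A + 4.00·(cos307°, sin307°) = (2.4073, -3.1945)
|BD| = 5.5945
circle(B,3.00) ∩ circle(D,8.00): a=-2.1183, h=2.1243
  candidates: C₊=(-0.5448,-2.6602) cross=11.885; C₋=(1.8813,-6.1481) cross=-11.885
  mode - wants cross < 0 → take C=(1.8813,-6.1481) (cross=-11.885)
ex = (C−B)/|BC| = (-0.1753,-0.9845); ey = (0.9845,-0.1753)
P = B + -3.22·ex + -2.96·ey = (0.0576,0.4945)

0.06 0.49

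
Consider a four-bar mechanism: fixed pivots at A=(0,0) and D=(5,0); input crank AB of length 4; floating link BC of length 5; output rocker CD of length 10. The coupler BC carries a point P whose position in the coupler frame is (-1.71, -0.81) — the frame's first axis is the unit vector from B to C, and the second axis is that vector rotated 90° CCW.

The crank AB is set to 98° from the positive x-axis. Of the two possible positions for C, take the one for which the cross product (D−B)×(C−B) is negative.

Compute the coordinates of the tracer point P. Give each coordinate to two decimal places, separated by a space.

A=(0,0), D=(5.00,0)
B = A + 4.00·(cos98°, sin98°) = (-0.5567, 3.9611)
|BD| = 6.8240
circle(B,5.00) ∩ circle(D,10.00): a=-2.0833, h=4.5453
  candidates: C₊=(0.3853,8.8715) cross=31.017; C₋=(-4.8915,1.4692) cross=-31.017
  mode - wants cross < 0 → take C=(-4.8915,1.4692) (cross=-31.017)
ex = (C−B)/|BC| = (-0.8670,-0.4984); ey = (0.4984,-0.8670)
P = B + -1.71·ex + -0.81·ey = (0.5221,5.5155)

0.52 5.52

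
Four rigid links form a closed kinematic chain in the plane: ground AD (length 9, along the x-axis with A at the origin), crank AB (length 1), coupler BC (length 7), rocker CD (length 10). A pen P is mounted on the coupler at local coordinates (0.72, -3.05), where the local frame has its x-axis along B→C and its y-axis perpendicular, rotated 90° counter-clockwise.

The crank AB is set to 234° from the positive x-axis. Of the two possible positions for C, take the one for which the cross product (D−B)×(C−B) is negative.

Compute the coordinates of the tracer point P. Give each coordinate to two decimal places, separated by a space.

A=(0,0), D=(9.00,0)
B = A + 1.00·(cos234°, sin234°) = (-0.5878, -0.8090)
|BD| = 9.6219
circle(B,7.00) ∩ circle(D,10.00): a=2.1607, h=6.6582
  candidates: C₊=(1.0054,6.0073) cross=64.064; C₋=(2.1251,-7.2619) cross=-64.064
  mode - wants cross < 0 → take C=(2.1251,-7.2619) (cross=-64.064)
ex = (C−B)/|BC| = (0.3876,-0.9218); ey = (0.9218,0.3876)
P = B + 0.72·ex + -3.05·ey = (-3.1204,-2.6548)

-3.12 -2.65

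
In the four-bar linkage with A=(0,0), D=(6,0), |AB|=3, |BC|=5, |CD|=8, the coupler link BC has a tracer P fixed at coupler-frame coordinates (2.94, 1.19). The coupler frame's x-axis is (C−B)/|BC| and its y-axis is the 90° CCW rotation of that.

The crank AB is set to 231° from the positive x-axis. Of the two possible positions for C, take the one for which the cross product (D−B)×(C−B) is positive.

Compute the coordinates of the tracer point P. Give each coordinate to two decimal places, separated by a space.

-2.87 0.68

A=(0,0), D=(6.00,0)
B = A + 3.00·(cos231°, sin231°) = (-1.8880, -2.3314)
|BD| = 8.2253
circle(B,5.00) ∩ circle(D,8.00): a=1.7419, h=4.6868
  candidates: C₊=(-1.5459,2.6569) cross=38.550; C₋=(1.1110,-6.3322) cross=-38.550
  mode + wants cross > 0 → take C=(-1.5459,2.6569) (cross=38.550)
ex = (C−B)/|BC| = (0.0684,0.9977); ey = (-0.9977,0.0684)
P = B + 2.94·ex + 1.19·ey = (-2.8741,0.6831)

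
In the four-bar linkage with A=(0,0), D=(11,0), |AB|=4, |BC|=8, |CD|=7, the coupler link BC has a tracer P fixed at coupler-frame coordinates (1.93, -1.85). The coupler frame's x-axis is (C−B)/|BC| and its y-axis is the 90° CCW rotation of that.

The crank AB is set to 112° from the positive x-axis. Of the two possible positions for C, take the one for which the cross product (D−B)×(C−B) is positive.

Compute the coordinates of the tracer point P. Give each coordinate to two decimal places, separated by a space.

A=(0,0), D=(11.00,0)
B = A + 4.00·(cos112°, sin112°) = (-1.4984, 3.7087)
|BD| = 13.0371
circle(B,8.00) ∩ circle(D,7.00): a=7.0938, h=3.6983
  candidates: C₊=(6.3544,5.2362) cross=48.216; C₋=(4.2502,-1.8548) cross=-48.216
  mode + wants cross > 0 → take C=(6.3544,5.2362) (cross=48.216)
ex = (C−B)/|BC| = (0.9816,0.1909); ey = (-0.1909,0.9816)
P = B + 1.93·ex + -1.85·ey = (0.7493,2.2613)

0.75 2.26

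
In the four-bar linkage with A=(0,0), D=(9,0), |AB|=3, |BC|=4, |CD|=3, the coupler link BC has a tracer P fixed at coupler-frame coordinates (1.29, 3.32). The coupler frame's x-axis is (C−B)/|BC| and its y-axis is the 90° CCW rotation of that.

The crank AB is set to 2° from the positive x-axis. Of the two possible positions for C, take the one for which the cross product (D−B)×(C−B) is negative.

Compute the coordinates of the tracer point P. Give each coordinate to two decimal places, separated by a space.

5.67 2.46

A=(0,0), D=(9.00,0)
B = A + 3.00·(cos2°, sin2°) = (2.9982, 0.1047)
|BD| = 6.0027
circle(B,4.00) ∩ circle(D,3.00): a=3.5844, h=1.7753
  candidates: C₊=(6.6130,1.8172) cross=10.657; C₋=(6.5511,-1.7329) cross=-10.657
  mode - wants cross < 0 → take C=(6.5511,-1.7329) (cross=-10.657)
ex = (C−B)/|BC| = (0.8882,-0.4594); ey = (0.4594,0.8882)
P = B + 1.29·ex + 3.32·ey = (5.6692,2.4610)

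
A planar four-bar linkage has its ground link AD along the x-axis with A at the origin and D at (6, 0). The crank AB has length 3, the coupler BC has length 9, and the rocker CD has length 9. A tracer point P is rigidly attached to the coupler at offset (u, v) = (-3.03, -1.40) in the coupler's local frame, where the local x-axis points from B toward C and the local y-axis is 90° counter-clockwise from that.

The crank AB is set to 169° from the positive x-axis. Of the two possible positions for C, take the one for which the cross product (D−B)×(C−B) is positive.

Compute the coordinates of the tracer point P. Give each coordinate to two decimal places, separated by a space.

A=(0,0), D=(6.00,0)
B = A + 3.00·(cos169°, sin169°) = (-2.9449, 0.5724)
|BD| = 8.9632
circle(B,9.00) ∩ circle(D,9.00): a=4.4816, h=7.8048
  candidates: C₊=(2.0260,8.0751) cross=69.956; C₋=(1.0291,-7.5027) cross=-69.956
  mode + wants cross > 0 → take C=(2.0260,8.0751) (cross=69.956)
ex = (C−B)/|BC| = (0.5523,0.8336); ey = (-0.8336,0.5523)
P = B + -3.03·ex + -1.40·ey = (-3.4513,-2.7267)

-3.45 -2.73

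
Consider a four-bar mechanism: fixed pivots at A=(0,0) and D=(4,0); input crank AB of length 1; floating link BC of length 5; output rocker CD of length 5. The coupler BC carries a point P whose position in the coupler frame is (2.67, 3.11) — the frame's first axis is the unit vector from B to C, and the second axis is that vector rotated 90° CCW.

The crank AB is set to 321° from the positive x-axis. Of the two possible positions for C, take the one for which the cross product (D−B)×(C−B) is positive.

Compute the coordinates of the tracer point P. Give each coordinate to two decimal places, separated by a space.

-1.92 2.45

A=(0,0), D=(4.00,0)
B = A + 1.00·(cos321°, sin321°) = (0.7771, -0.6293)
|BD| = 3.2837
circle(B,5.00) ∩ circle(D,5.00): a=1.6419, h=4.7227
  candidates: C₊=(1.4835,4.3205) cross=15.508; C₋=(3.2937,-4.9499) cross=-15.508
  mode + wants cross > 0 → take C=(1.4835,4.3205) (cross=15.508)
ex = (C−B)/|BC| = (0.1413,0.9900); ey = (-0.9900,0.1413)
P = B + 2.67·ex + 3.11·ey = (-1.9245,2.4532)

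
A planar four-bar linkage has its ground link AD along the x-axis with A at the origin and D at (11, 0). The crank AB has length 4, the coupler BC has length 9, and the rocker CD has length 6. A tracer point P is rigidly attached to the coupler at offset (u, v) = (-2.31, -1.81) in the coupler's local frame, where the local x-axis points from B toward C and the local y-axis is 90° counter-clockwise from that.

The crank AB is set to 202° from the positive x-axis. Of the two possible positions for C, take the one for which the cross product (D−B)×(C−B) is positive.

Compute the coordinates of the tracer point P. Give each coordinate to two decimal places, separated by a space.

-5.52 -3.81

A=(0,0), D=(11.00,0)
B = A + 4.00·(cos202°, sin202°) = (-3.7087, -1.4984)
|BD| = 14.7849
circle(B,9.00) ∩ circle(D,6.00): a=8.9143, h=1.2394
  candidates: C₊=(5.0340,0.6380) cross=18.324; C₋=(5.2852,-1.8280) cross=-18.324
  mode + wants cross > 0 → take C=(5.0340,0.6380) (cross=18.324)
ex = (C−B)/|BC| = (0.9714,0.2374); ey = (-0.2374,0.9714)
P = B + -2.31·ex + -1.81·ey = (-5.5231,-3.8050)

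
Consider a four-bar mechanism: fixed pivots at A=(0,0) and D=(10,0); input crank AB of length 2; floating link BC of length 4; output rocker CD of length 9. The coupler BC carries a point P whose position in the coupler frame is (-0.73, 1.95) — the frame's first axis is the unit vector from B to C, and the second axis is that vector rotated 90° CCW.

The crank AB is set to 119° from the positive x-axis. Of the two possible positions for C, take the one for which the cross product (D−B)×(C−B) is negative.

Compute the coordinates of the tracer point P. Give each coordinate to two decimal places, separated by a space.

0.30 3.40

A=(0,0), D=(10.00,0)
B = A + 2.00·(cos119°, sin119°) = (-0.9696, 1.7492)
|BD| = 11.1082
circle(B,4.00) ∩ circle(D,9.00): a=2.6283, h=3.0153
  candidates: C₊=(2.1008,4.3130) cross=33.494; C₋=(1.1511,-1.6423) cross=-33.494
  mode - wants cross < 0 → take C=(1.1511,-1.6423) (cross=-33.494)
ex = (C−B)/|BC| = (0.5302,-0.8479); ey = (0.8479,0.5302)
P = B + -0.73·ex + 1.95·ey = (0.2967,3.4020)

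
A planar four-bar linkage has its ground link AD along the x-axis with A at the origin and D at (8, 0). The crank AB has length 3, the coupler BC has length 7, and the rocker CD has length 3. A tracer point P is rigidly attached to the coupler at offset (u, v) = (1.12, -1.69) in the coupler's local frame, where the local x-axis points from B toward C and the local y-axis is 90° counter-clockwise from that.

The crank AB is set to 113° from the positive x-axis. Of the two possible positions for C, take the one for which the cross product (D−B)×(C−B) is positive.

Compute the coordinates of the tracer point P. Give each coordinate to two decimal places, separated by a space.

A=(0,0), D=(8.00,0)
B = A + 3.00·(cos113°, sin113°) = (-1.1722, 2.7615)
|BD| = 9.5789
circle(B,7.00) ∩ circle(D,3.00): a=6.8774, h=1.3045
  candidates: C₊=(5.7893,2.0280) cross=12.496; C₋=(5.0371,-0.4703) cross=-12.496
  mode + wants cross > 0 → take C=(5.7893,2.0280) (cross=12.496)
ex = (C−B)/|BC| = (0.9945,-0.1048); ey = (0.1048,0.9945)
P = B + 1.12·ex + -1.69·ey = (-0.2355,0.9635)

-0.24 0.96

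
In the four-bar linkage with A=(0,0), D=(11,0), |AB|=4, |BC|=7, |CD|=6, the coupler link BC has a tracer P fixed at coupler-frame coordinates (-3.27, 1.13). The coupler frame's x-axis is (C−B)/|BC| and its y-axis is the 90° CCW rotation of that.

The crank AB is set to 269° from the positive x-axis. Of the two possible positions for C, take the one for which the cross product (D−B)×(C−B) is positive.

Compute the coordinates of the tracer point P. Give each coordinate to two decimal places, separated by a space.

-3.23 -5.40

A=(0,0), D=(11.00,0)
B = A + 4.00·(cos269°, sin269°) = (-0.0698, -3.9994)
|BD| = 11.7701
circle(B,7.00) ∩ circle(D,6.00): a=6.4373, h=2.7497
  candidates: C₊=(5.0501,0.7741) cross=32.365; C₋=(6.9188,-4.3982) cross=-32.365
  mode + wants cross > 0 → take C=(5.0501,0.7741) (cross=32.365)
ex = (C−B)/|BC| = (0.7314,0.6819); ey = (-0.6819,0.7314)
P = B + -3.27·ex + 1.13·ey = (-3.2321,-5.4028)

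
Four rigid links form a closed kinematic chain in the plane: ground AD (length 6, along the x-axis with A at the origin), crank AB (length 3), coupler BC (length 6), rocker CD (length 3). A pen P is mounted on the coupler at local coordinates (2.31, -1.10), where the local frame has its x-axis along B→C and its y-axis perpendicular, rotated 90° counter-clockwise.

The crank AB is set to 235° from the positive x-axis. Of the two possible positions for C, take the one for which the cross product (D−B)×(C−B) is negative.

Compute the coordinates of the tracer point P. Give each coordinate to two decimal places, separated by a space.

A=(0,0), D=(6.00,0)
B = A + 3.00·(cos235°, sin235°) = (-1.7207, -2.4575)
|BD| = 8.1024
circle(B,6.00) ∩ circle(D,3.00): a=5.7174, h=1.8198
  candidates: C₊=(3.1754,1.0107) cross=14.745; C₋=(4.2793,-2.4575) cross=-14.745
  mode - wants cross < 0 → take C=(4.2793,-2.4575) (cross=-14.745)
ex = (C−B)/|BC| = (1.0000,-0.0000); ey = (0.0000,1.0000)
P = B + 2.31·ex + -1.10·ey = (0.5893,-3.5575)

0.59 -3.56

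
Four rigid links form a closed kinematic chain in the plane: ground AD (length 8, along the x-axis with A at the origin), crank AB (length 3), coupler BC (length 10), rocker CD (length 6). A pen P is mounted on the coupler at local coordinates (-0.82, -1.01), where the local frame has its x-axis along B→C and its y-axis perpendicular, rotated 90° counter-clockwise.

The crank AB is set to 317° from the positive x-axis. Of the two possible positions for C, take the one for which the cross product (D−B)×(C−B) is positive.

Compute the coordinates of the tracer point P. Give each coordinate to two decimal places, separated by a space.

2.52 -3.31

A=(0,0), D=(8.00,0)
B = A + 3.00·(cos317°, sin317°) = (2.1941, -2.0460)
|BD| = 6.1559
circle(B,10.00) ∩ circle(D,6.00): a=8.2762, h=5.6129
  candidates: C₊=(8.1343,5.9985) cross=34.552; C₋=(11.8653,-4.5891) cross=-34.552
  mode + wants cross > 0 → take C=(8.1343,5.9985) (cross=34.552)
ex = (C−B)/|BC| = (0.5940,0.8044); ey = (-0.8044,0.5940)
P = B + -0.82·ex + -1.01·ey = (2.5195,-3.3056)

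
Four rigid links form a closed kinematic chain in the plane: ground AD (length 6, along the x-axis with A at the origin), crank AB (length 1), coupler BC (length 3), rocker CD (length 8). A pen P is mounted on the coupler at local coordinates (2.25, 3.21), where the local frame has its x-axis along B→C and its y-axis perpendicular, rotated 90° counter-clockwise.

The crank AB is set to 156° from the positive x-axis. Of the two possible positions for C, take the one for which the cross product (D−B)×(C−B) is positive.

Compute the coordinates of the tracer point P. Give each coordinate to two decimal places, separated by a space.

A=(0,0), D=(6.00,0)
B = A + 1.00·(cos156°, sin156°) = (-0.9135, 0.4067)
|BD| = 6.9255
circle(B,3.00) ∩ circle(D,8.00): a=-0.5081, h=2.9567
  candidates: C₊=(-1.2471,3.3881) cross=20.476; C₋=(-1.5944,-2.5150) cross=-20.476
  mode + wants cross > 0 → take C=(-1.2471,3.3881) (cross=20.476)
ex = (C−B)/|BC| = (-0.1112,0.9938); ey = (-0.9938,-0.1112)
P = B + 2.25·ex + 3.21·ey = (-4.3538,2.2859)

-4.35 2.29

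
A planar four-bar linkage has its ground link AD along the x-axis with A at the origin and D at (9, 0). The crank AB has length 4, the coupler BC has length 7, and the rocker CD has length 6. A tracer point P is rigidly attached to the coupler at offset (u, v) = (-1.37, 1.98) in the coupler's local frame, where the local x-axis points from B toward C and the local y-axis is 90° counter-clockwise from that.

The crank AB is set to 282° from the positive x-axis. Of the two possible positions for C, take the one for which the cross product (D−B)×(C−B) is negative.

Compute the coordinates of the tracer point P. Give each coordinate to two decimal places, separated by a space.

0.06 -1.63

A=(0,0), D=(9.00,0)
B = A + 4.00·(cos282°, sin282°) = (0.8316, -3.9126)
|BD| = 9.0571
circle(B,7.00) ∩ circle(D,6.00): a=5.2462, h=4.6344
  candidates: C₊=(3.5611,2.5334) cross=41.974; C₋=(7.5651,-5.8259) cross=-41.974
  mode - wants cross < 0 → take C=(7.5651,-5.8259) (cross=-41.974)
ex = (C−B)/|BC| = (0.9619,-0.2733); ey = (0.2733,0.9619)
P = B + -1.37·ex + 1.98·ey = (0.0550,-1.6335)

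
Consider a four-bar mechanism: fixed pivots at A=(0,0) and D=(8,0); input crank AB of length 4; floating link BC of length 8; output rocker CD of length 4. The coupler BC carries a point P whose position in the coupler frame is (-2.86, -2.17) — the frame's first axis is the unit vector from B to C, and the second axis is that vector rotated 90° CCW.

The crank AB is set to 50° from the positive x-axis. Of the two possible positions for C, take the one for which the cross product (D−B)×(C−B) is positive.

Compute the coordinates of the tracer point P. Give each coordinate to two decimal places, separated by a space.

-0.29 0.89

A=(0,0), D=(8.00,0)
B = A + 4.00·(cos50°, sin50°) = (2.5712, 3.0642)
|BD| = 6.2339
circle(B,8.00) ∩ circle(D,4.00): a=6.9669, h=3.9323
  candidates: C₊=(10.5712,3.0642) cross=24.513; C₋=(6.7055,-3.7847) cross=-24.513
  mode + wants cross > 0 → take C=(10.5712,3.0642) (cross=24.513)
ex = (C−B)/|BC| = (1.0000,-0.0000); ey = (0.0000,1.0000)
P = B + -2.86·ex + -2.17·ey = (-0.2888,0.8942)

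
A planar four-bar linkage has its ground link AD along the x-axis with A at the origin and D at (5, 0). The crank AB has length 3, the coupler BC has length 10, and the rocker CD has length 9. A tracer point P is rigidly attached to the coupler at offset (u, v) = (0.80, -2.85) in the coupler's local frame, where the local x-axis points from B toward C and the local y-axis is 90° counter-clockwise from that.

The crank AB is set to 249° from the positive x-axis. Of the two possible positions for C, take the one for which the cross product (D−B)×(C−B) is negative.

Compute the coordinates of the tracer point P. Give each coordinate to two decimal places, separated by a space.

-2.14 -5.56

A=(0,0), D=(5.00,0)
B = A + 3.00·(cos249°, sin249°) = (-1.0751, -2.8007)
|BD| = 6.6896
circle(B,10.00) ∩ circle(D,9.00): a=4.7649, h=8.7918
  candidates: C₊=(-0.4287,7.1783) cross=58.814; C₋=(6.9330,-8.7900) cross=-58.814
  mode - wants cross < 0 → take C=(6.9330,-8.7900) (cross=-58.814)
ex = (C−B)/|BC| = (0.8008,-0.5989); ey = (0.5989,0.8008)
P = B + 0.80·ex + -2.85·ey = (-2.1414,-5.5622)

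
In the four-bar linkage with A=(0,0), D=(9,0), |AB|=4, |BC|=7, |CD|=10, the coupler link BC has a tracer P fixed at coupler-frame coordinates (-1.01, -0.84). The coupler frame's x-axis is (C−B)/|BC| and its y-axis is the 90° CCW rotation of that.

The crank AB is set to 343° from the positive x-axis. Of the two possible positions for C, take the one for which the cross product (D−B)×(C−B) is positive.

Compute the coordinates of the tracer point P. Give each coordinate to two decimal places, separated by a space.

5.06 -1.61

A=(0,0), D=(9.00,0)
B = A + 4.00·(cos343°, sin343°) = (3.8252, -1.1695)
|BD| = 5.3053
circle(B,7.00) ∩ circle(D,10.00): a=-2.1539, h=6.6604
  candidates: C₊=(0.2561,4.8523) cross=35.335; C₋=(3.1925,-8.1408) cross=-35.335
  mode + wants cross > 0 → take C=(0.2561,4.8523) (cross=35.335)
ex = (C−B)/|BC| = (-0.5099,0.8603); ey = (-0.8603,-0.5099)
P = B + -1.01·ex + -0.84·ey = (5.0628,-1.6100)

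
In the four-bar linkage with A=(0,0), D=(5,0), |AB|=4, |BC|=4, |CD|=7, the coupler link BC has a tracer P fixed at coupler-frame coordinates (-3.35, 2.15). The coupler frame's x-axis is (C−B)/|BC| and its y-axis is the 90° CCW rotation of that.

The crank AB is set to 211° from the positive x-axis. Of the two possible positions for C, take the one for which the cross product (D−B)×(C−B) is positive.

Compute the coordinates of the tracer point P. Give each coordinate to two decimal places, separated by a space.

A=(0,0), D=(5.00,0)
B = A + 4.00·(cos211°, sin211°) = (-3.4287, -2.0602)
|BD| = 8.6768
circle(B,4.00) ∩ circle(D,7.00): a=2.4368, h=3.1721
  candidates: C₊=(-1.8147,1.5998) cross=27.524; C₋=(-0.3084,-4.5630) cross=-27.524
  mode + wants cross > 0 → take C=(-1.8147,1.5998) (cross=27.524)
ex = (C−B)/|BC| = (0.4035,0.9150); ey = (-0.9150,0.4035)
P = B + -3.35·ex + 2.15·ey = (-6.7476,-4.2579)

-6.75 -4.26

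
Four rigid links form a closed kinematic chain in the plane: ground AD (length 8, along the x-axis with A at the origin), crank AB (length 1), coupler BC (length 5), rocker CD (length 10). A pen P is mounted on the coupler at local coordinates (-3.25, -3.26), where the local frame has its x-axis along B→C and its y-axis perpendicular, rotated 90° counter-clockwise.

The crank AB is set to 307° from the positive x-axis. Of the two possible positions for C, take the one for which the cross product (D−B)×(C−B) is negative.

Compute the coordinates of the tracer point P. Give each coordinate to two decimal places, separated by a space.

A=(0,0), D=(8.00,0)
B = A + 1.00·(cos307°, sin307°) = (0.6018, -0.7986)
|BD| = 7.4412
circle(B,5.00) ∩ circle(D,10.00): a=-1.3189, h=4.8229
  candidates: C₊=(-1.2271,3.8548) cross=35.888; C₋=(-0.1919,-5.7352) cross=-35.888
  mode - wants cross < 0 → take C=(-0.1919,-5.7352) (cross=-35.888)
ex = (C−B)/|BC| = (-0.1587,-0.9873); ey = (0.9873,-0.1587)
P = B + -3.25·ex + -3.26·ey = (-2.1009,2.9277)

-2.10 2.93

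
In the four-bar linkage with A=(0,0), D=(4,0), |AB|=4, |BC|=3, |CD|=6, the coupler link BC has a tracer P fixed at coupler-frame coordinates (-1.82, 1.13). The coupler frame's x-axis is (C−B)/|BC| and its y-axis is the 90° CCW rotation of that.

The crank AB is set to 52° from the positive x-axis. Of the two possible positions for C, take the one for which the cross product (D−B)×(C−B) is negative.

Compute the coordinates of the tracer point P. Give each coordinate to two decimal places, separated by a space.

A=(0,0), D=(4.00,0)
B = A + 4.00·(cos52°, sin52°) = (2.4626, 3.1520)
|BD| = 3.5070
circle(B,3.00) ∩ circle(D,6.00): a=-2.0960, h=2.1463
  candidates: C₊=(3.4729,5.9768) cross=7.527; C₋=(-0.3853,4.0950) cross=-7.527
  mode - wants cross < 0 → take C=(-0.3853,4.0950) (cross=-7.527)
ex = (C−B)/|BC| = (-0.9493,0.3143); ey = (-0.3143,-0.9493)
P = B + -1.82·ex + 1.13·ey = (3.8352,1.5072)

3.84 1.51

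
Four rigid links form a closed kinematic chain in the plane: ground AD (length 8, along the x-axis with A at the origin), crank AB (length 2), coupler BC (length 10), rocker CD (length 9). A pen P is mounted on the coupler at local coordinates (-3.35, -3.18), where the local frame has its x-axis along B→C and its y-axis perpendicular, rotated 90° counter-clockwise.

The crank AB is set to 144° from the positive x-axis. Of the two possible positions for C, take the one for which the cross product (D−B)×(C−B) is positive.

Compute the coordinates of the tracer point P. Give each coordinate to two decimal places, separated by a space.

-1.54 -3.44

A=(0,0), D=(8.00,0)
B = A + 2.00·(cos144°, sin144°) = (-1.6180, 1.1756)
|BD| = 9.6896
circle(B,10.00) ∩ circle(D,9.00): a=5.8252, h=8.1281
  candidates: C₊=(5.1503,8.5369) cross=78.758; C₋=(3.1780,-7.5993) cross=-78.758
  mode + wants cross > 0 → take C=(5.1503,8.5369) (cross=78.758)
ex = (C−B)/|BC| = (0.6768,0.7361); ey = (-0.7361,0.6768)
P = B + -3.35·ex + -3.18·ey = (-1.5445,-3.4428)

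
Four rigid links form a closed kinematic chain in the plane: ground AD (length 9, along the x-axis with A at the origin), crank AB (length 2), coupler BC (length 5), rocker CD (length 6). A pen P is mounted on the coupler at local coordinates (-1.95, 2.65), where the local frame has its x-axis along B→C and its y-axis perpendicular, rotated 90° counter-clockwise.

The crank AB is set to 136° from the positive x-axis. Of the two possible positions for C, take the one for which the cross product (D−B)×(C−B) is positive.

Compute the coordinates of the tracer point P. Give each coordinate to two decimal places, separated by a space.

-3.85 3.62

A=(0,0), D=(9.00,0)
B = A + 2.00·(cos136°, sin136°) = (-1.4387, 1.3893)
|BD| = 10.5307
circle(B,5.00) ∩ circle(D,6.00): a=4.7431, h=1.5821
  candidates: C₊=(3.4717,2.3319) cross=16.661; C₋=(3.0542,-0.8047) cross=-16.661
  mode + wants cross > 0 → take C=(3.4717,2.3319) (cross=16.661)
ex = (C−B)/|BC| = (0.9821,0.1885); ey = (-0.1885,0.9821)
P = B + -1.95·ex + 2.65·ey = (-3.8533,3.6242)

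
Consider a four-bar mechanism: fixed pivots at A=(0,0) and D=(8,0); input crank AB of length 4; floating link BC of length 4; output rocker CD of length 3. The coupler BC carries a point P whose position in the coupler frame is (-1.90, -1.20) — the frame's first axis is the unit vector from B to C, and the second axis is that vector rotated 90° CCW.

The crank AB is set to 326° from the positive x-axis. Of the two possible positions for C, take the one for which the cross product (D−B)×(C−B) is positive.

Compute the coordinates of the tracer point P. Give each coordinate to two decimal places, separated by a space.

3.43 -4.48

A=(0,0), D=(8.00,0)
B = A + 4.00·(cos326°, sin326°) = (3.3162, -2.2368)
|BD| = 5.1905
circle(B,4.00) ∩ circle(D,3.00): a=3.2696, h=2.3043
  candidates: C₊=(5.2735,1.2516) cross=11.961; C₋=(7.2596,-2.9072) cross=-11.961
  mode + wants cross > 0 → take C=(5.2735,1.2516) (cross=11.961)
ex = (C−B)/|BC| = (0.4893,0.8721); ey = (-0.8721,0.4893)
P = B + -1.90·ex + -1.20·ey = (3.4329,-4.4810)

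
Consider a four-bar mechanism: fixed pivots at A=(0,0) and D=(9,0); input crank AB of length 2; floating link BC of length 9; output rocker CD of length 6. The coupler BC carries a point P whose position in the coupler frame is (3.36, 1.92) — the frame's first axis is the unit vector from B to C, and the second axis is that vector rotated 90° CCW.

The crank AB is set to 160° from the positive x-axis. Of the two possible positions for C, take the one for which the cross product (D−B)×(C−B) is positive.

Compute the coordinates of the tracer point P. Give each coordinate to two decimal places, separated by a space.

0.08 4.02

A=(0,0), D=(9.00,0)
B = A + 2.00·(cos160°, sin160°) = (-1.8794, 0.6840)
|BD| = 10.9009
circle(B,9.00) ∩ circle(D,6.00): a=7.5145, h=4.9530
  candidates: C₊=(5.9311,5.1558) cross=53.992; C₋=(5.3095,-4.7308) cross=-53.992
  mode + wants cross > 0 → take C=(5.9311,5.1558) (cross=53.992)
ex = (C−B)/|BC| = (0.8678,0.4969); ey = (-0.4969,0.8678)
P = B + 3.36·ex + 1.92·ey = (0.0826,4.0197)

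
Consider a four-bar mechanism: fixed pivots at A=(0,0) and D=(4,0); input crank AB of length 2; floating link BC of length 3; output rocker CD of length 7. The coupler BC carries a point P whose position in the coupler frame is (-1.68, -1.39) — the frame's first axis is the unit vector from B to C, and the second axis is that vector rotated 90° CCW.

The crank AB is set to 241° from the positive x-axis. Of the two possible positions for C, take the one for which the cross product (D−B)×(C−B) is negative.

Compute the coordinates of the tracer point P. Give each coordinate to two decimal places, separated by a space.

A=(0,0), D=(4.00,0)
B = A + 2.00·(cos241°, sin241°) = (-0.9696, -1.7492)
|BD| = 5.2685
circle(B,3.00) ∩ circle(D,7.00): a=-1.1619, h=2.7659
  candidates: C₊=(-2.9839,0.4739) cross=14.572; C₋=(-1.1473,-4.7440) cross=-14.572
  mode - wants cross < 0 → take C=(-1.1473,-4.7440) (cross=-14.572)
ex = (C−B)/|BC| = (-0.0592,-0.9982); ey = (0.9982,-0.0592)
P = B + -1.68·ex + -1.39·ey = (-2.2577,0.0101)

-2.26 0.01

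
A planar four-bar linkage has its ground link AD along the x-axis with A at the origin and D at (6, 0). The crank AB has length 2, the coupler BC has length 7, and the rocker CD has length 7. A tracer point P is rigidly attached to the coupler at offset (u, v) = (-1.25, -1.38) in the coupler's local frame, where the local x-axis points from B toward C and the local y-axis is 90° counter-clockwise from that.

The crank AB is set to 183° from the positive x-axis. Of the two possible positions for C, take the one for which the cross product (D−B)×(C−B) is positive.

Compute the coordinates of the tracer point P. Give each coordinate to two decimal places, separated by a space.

-1.56 -1.91

A=(0,0), D=(6.00,0)
B = A + 2.00·(cos183°, sin183°) = (-1.9973, -0.1047)
|BD| = 7.9979
circle(B,7.00) ∩ circle(D,7.00): a=3.9990, h=5.7453
  candidates: C₊=(1.9262,5.6925) cross=45.950; C₋=(2.0766,-5.7971) cross=-45.950
  mode + wants cross > 0 → take C=(1.9262,5.6925) (cross=45.950)
ex = (C−B)/|BC| = (0.5605,0.8282); ey = (-0.8282,0.5605)
P = B + -1.25·ex + -1.38·ey = (-1.5550,-1.9134)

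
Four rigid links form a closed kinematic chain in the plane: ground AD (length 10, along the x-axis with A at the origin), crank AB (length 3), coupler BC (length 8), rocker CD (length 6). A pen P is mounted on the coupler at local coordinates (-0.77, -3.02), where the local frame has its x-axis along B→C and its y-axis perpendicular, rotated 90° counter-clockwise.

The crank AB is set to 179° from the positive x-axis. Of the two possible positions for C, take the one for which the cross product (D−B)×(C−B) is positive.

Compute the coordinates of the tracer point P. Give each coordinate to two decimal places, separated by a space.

-2.77 -3.06

A=(0,0), D=(10.00,0)
B = A + 3.00·(cos179°, sin179°) = (-2.9995, 0.0524)
|BD| = 12.9996
circle(B,8.00) ∩ circle(D,6.00): a=7.5768, h=2.5676
  candidates: C₊=(4.5875,2.5894) cross=33.378; C₋=(4.5668,-2.5457) cross=-33.378
  mode + wants cross > 0 → take C=(4.5875,2.5894) (cross=33.378)
ex = (C−B)/|BC| = (0.9484,0.3171); ey = (-0.3171,0.9484)
P = B + -0.77·ex + -3.02·ey = (-2.7721,-3.0559)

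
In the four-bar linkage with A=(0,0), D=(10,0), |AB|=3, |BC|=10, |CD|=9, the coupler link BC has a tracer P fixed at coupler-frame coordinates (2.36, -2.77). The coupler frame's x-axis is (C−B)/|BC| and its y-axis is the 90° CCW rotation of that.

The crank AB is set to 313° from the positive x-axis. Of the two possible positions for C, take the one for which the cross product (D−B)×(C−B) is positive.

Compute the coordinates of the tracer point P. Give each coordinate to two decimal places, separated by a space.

A=(0,0), D=(10.00,0)
B = A + 3.00·(cos313°, sin313°) = (2.0460, -2.1941)
|BD| = 8.2511
circle(B,10.00) ∩ circle(D,9.00): a=5.2769, h=8.4944
  candidates: C₊=(4.8742,7.3977) cross=70.088; C₋=(9.3917,-8.9794) cross=-70.088
  mode + wants cross > 0 → take C=(4.8742,7.3977) (cross=70.088)
ex = (C−B)/|BC| = (0.2828,0.9592); ey = (-0.9592,0.2828)
P = B + 2.36·ex + -2.77·ey = (5.3704,-0.7138)

5.37 -0.71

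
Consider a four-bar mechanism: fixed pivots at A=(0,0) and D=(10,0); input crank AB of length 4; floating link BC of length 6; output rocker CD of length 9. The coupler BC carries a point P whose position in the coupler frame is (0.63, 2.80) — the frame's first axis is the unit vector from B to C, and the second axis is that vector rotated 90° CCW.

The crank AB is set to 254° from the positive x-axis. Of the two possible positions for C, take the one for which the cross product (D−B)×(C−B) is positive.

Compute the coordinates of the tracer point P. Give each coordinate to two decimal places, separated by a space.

-3.46 -2.20

A=(0,0), D=(10.00,0)
B = A + 4.00·(cos254°, sin254°) = (-1.1025, -3.8450)
|BD| = 11.7495
circle(B,6.00) ∩ circle(D,9.00): a=3.9598, h=4.5078
  candidates: C₊=(1.1640,1.7104) cross=52.964; C₋=(4.1144,-6.8088) cross=-52.964
  mode + wants cross > 0 → take C=(1.1640,1.7104) (cross=52.964)
ex = (C−B)/|BC| = (0.3778,0.9259); ey = (-0.9259,0.3778)
P = B + 0.63·ex + 2.80·ey = (-3.4571,-2.2040)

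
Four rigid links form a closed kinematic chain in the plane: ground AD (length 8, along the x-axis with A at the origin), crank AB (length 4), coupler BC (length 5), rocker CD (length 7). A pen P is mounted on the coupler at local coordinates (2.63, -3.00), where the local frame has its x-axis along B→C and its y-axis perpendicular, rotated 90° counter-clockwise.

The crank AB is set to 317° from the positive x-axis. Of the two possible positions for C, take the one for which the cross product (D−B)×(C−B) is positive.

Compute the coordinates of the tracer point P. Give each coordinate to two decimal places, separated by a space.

4.90 0.74

A=(0,0), D=(8.00,0)
B = A + 4.00·(cos317°, sin317°) = (2.9254, -2.7280)
|BD| = 5.7614
circle(B,5.00) ∩ circle(D,7.00): a=0.7978, h=4.9359
  candidates: C₊=(1.2910,1.9973) cross=28.438; C₋=(5.9653,-6.6978) cross=-28.438
  mode + wants cross > 0 → take C=(1.2910,1.9973) (cross=28.438)
ex = (C−B)/|BC| = (-0.3269,0.9451); ey = (-0.9451,-0.3269)
P = B + 2.63·ex + -3.00·ey = (4.9009,0.7382)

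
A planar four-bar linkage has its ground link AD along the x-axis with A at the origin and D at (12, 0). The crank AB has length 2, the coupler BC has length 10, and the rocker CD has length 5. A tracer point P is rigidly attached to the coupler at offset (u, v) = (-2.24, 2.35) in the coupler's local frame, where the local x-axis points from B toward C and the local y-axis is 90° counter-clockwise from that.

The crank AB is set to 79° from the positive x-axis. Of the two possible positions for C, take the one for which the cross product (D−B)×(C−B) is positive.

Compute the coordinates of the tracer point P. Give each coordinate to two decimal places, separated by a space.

-2.40 3.64

A=(0,0), D=(12.00,0)
B = A + 2.00·(cos79°, sin79°) = (0.3816, 1.9633)
|BD| = 11.7831
circle(B,10.00) ∩ circle(D,5.00): a=9.0741, h=4.2025
  candidates: C₊=(10.0291,4.5951) cross=49.519; C₋=(8.6286,-3.6924) cross=-49.519
  mode + wants cross > 0 → take C=(10.0291,4.5951) (cross=49.519)
ex = (C−B)/|BC| = (0.9647,0.2632); ey = (-0.2632,0.9647)
P = B + -2.24·ex + 2.35·ey = (-2.3979,3.6409)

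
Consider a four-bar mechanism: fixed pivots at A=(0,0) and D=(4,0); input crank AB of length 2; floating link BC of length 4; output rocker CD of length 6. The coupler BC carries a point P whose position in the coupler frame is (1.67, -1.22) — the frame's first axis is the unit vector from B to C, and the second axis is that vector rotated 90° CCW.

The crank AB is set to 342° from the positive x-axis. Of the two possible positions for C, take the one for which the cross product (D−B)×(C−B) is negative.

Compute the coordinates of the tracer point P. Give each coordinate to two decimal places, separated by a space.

-0.14 -0.97

A=(0,0), D=(4.00,0)
B = A + 2.00·(cos342°, sin342°) = (1.9021, -0.6180)
|BD| = 2.1870
circle(B,4.00) ∩ circle(D,6.00): a=-3.4789, h=1.9741
  candidates: C₊=(-1.9929,0.2925) cross=4.318; C₋=(-0.8771,-3.4948) cross=-4.318
  mode - wants cross < 0 → take C=(-0.8771,-3.4948) (cross=-4.318)
ex = (C−B)/|BC| = (-0.6948,-0.7192); ey = (0.7192,-0.6948)
P = B + 1.67·ex + -1.22·ey = (-0.1356,-0.9714)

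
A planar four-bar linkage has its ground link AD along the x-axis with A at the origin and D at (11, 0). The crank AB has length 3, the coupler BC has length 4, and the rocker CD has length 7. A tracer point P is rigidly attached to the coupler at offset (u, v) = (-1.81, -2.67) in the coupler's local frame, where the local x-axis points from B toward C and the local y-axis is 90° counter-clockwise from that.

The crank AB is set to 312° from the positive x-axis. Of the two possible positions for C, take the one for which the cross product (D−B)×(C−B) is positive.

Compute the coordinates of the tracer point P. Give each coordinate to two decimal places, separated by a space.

A=(0,0), D=(11.00,0)
B = A + 3.00·(cos312°, sin312°) = (2.0074, -2.2294)
|BD| = 9.2648
circle(B,4.00) ∩ circle(D,7.00): a=2.8515, h=2.8052
  candidates: C₊=(4.1001,1.1795) cross=25.989; C₋=(5.4501,-4.2660) cross=-25.989
  mode + wants cross > 0 → take C=(4.1001,1.1795) (cross=25.989)
ex = (C−B)/|BC| = (0.5232,0.8522); ey = (-0.8522,0.5232)
P = B + -1.81·ex + -2.67·ey = (3.3359,-5.1688)

3.34 -5.17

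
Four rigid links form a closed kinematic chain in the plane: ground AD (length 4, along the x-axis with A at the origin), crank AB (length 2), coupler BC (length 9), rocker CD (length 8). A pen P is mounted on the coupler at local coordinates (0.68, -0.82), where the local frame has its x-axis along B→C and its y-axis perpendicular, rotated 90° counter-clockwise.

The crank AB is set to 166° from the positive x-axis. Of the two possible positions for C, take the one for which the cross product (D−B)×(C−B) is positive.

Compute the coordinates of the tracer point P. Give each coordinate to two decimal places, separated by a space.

A=(0,0), D=(4.00,0)
B = A + 2.00·(cos166°, sin166°) = (-1.9406, 0.4838)
|BD| = 5.9603
circle(B,9.00) ∩ circle(D,8.00): a=4.4062, h=7.8476
  candidates: C₊=(3.0882,7.9479) cross=46.774; C₋=(1.8141,-7.6956) cross=-46.774
  mode + wants cross > 0 → take C=(3.0882,7.9479) (cross=46.774)
ex = (C−B)/|BC| = (0.5588,0.8293); ey = (-0.8293,0.5588)
P = B + 0.68·ex + -0.82·ey = (-0.8806,0.5896)

-0.88 0.59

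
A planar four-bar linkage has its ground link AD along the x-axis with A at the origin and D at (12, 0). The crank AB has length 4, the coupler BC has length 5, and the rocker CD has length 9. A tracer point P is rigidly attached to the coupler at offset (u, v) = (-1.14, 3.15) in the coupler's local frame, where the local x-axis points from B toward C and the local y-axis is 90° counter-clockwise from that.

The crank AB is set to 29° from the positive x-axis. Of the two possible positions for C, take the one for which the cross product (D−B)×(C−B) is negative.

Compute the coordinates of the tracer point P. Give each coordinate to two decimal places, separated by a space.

6.64 3.10

A=(0,0), D=(12.00,0)
B = A + 4.00·(cos29°, sin29°) = (3.4985, 1.9392)
|BD| = 8.7199
circle(B,5.00) ∩ circle(D,9.00): a=1.1489, h=4.8662
  candidates: C₊=(5.7008,6.4281) cross=42.433; C₋=(3.5364,-3.0606) cross=-42.433
  mode - wants cross < 0 → take C=(3.5364,-3.0606) (cross=-42.433)
ex = (C−B)/|BC| = (0.0076,-1.0000); ey = (1.0000,0.0076)
P = B + -1.14·ex + 3.15·ey = (6.6397,3.1031)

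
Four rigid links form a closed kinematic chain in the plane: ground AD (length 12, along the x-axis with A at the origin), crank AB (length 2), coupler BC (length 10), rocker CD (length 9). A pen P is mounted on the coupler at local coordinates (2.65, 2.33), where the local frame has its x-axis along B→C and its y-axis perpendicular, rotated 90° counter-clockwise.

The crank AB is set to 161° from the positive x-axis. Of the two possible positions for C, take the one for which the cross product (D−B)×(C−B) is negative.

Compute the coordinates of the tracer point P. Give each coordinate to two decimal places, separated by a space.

A=(0,0), D=(12.00,0)
B = A + 2.00·(cos161°, sin161°) = (-1.8910, 0.6511)
|BD| = 13.9063
circle(B,10.00) ∩ circle(D,9.00): a=7.6363, h=6.4566
  candidates: C₊=(6.0392,6.7431) cross=89.787; C₋=(5.4346,-6.1559) cross=-89.787
  mode - wants cross < 0 → take C=(5.4346,-6.1559) (cross=-89.787)
ex = (C−B)/|BC| = (0.7326,-0.6807); ey = (0.6807,0.7326)
P = B + 2.65·ex + 2.33·ey = (1.6363,0.5541)

1.64 0.55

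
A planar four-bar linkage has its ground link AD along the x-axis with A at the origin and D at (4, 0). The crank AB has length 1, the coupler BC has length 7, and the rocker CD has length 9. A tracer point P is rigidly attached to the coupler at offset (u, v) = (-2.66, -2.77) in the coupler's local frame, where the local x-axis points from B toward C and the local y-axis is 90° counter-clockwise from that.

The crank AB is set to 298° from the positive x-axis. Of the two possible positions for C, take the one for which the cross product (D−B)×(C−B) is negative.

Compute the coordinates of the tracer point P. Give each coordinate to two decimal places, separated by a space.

A=(0,0), D=(4.00,0)
B = A + 1.00·(cos298°, sin298°) = (0.4695, -0.8829)
|BD| = 3.6393
circle(B,7.00) ∩ circle(D,9.00): a=-2.5769, h=6.5084
  candidates: C₊=(-3.6095,4.8058) cross=23.686; C₋=(-0.4513,-7.8221) cross=-23.686
  mode - wants cross < 0 → take C=(-0.4513,-7.8221) (cross=-23.686)
ex = (C−B)/|BC| = (-0.1315,-0.9913); ey = (0.9913,-0.1315)
P = B + -2.66·ex + -2.77·ey = (-1.9265,2.1183)

-1.93 2.12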